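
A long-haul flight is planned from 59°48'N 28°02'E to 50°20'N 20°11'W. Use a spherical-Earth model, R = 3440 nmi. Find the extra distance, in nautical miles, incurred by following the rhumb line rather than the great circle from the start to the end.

35 nmi

Great circle: cos σ = sin φ₁ sin φ₂ + cos φ₁ cos φ₂ cos Δλ,  σ = 0.4965 rad → d_gc = 1708.1 nmi
Rhumb line: Δψ = -0.2902, q = Δφ/Δψ = 0.5693, d_rh = R√(Δφ²+q²Δλ²) = 1743.3 nmi
Excess = 1743.3 − 1708.1 = 35.2 ≈ 35 nmi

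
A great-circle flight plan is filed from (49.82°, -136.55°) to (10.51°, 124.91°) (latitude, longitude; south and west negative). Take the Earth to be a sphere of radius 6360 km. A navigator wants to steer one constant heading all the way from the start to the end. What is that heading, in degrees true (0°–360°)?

244.5°

Δψ = ln[tan(π/4+φ₂/2)/tan(π/4+φ₁/2)] = -0.8213
Δλ = -1.7198 rad (taken the short way round)
course = atan2(Δλ, Δψ) = 244.47°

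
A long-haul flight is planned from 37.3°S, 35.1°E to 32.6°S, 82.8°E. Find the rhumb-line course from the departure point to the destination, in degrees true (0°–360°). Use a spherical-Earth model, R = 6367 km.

Δψ = ln[tan(π/4+φ₂/2)/tan(π/4+φ₁/2)] = +0.1001
Δλ = +0.8325 rad (taken the short way round)
course = atan2(Δλ, Δψ) = 83.14°

83.1°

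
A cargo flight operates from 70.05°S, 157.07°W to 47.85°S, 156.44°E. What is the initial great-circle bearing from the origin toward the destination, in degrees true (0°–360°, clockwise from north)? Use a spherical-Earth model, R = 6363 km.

N = sin Δλ·cos φ₂ = -0.4867;  D = cos φ₁ sin φ₂ − sin φ₁ cos φ₂ cos Δλ = +0.1813
initial course = atan2(N, D) = 290.43°

290.4°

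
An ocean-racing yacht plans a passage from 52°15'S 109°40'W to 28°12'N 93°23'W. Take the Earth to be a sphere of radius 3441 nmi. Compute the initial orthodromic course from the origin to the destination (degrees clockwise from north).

θ = atan2( sin Δλ·cos φ₂ ,  cos φ₁ sin φ₂ − sin φ₁ cos φ₂ cos Δλ )
  = atan2(+0.2471, +0.9582) = 14.46°

14.5°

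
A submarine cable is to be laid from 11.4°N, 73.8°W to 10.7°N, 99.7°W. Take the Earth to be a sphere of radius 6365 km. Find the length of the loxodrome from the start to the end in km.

2825 km

Δψ = ln[tan(π/4+φ₂/2)/tan(π/4+φ₁/2)] = -0.0124;  Δφ = -0.0122 rad,  Δλ = -0.4520 rad
q = Δφ/Δψ = 0.9815
d = R·√(Δφ² + q²Δλ²) = 6365·0.44382 = 2825 km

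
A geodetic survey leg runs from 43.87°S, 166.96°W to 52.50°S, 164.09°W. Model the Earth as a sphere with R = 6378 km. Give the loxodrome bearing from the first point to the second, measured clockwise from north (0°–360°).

167.5°

Δψ = ln[tan(π/4+φ₂/2)/tan(π/4+φ₁/2)] = -0.2267
Δλ = +0.0501 rad (taken the short way round)
course = atan2(Δλ, Δψ) = 167.54°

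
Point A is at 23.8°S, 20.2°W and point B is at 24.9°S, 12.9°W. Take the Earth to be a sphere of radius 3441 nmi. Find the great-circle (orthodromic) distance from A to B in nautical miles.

cos σ = sin φ₁ sin φ₂ + cos φ₁ cos φ₂ cos Δλ
      = sin(-23.80°)sin(-24.90°) + cos(-23.80°)cos(-24.90°)cos(7.30°) = 0.9931
σ = 6.740° → d = Rσ = 3441·0.11764 = 405 nmi

405 nmi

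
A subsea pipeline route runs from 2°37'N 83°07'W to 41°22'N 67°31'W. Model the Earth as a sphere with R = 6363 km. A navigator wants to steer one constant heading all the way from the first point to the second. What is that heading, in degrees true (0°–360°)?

20.0°

Δψ = ln[tan(π/4+φ₂/2)/tan(π/4+φ₁/2)] = +0.7487
Δλ = +0.2723 rad (taken the short way round)
course = atan2(Δλ, Δψ) = 19.98°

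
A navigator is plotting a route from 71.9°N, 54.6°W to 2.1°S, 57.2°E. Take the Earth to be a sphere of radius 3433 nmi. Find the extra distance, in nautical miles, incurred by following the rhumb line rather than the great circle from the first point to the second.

492 nmi

Great circle: cos σ = sin φ₁ sin φ₂ + cos φ₁ cos φ₂ cos Δλ,  σ = 1.7215 rad → d_gc = 5909.9 nmi
Rhumb line: Δψ = -1.8738, q = Δφ/Δψ = 0.6893, d_rh = R√(Δφ²+q²Δλ²) = 6401.5 nmi
Excess = 6401.5 − 5909.9 = 491.6 ≈ 492 nmi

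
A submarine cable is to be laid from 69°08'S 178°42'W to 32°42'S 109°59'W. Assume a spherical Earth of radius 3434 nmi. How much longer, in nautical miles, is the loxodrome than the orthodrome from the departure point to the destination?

125 nmi

Great circle: cos σ = sin φ₁ sin φ₂ + cos φ₁ cos φ₂ cos Δλ,  σ = 0.9102 rad → d_gc = 3125.5 nmi
Rhumb line: Δψ = +1.0876, q = Δφ/Δψ = 0.5847, d_rh = R√(Δφ²+q²Δλ²) = 3250.6 nmi
Excess = 3250.6 − 3125.5 = 125.1 ≈ 125 nmi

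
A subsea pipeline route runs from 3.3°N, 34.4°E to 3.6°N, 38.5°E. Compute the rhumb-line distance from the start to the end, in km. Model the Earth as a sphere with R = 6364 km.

Δψ = ln[tan(π/4+φ₂/2)/tan(π/4+φ₁/2)] = +0.0052;  Δφ = +0.0052 rad,  Δλ = +0.0716 rad
q = Δφ/Δψ = 0.9982
d = R·√(Δφ² + q²Δλ²) = 6364·0.07162 = 456 km

456 km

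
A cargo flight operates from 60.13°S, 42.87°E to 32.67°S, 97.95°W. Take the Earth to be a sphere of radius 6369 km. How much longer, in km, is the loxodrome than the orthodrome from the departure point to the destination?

1801 km

Great circle: cos σ = sin φ₁ sin φ₂ + cos φ₁ cos φ₂ cos Δλ,  σ = 1.4272 rad → d_gc = 9089.8 km
Rhumb line: Δψ = +0.7176, q = Δφ/Δψ = 0.6678, d_rh = R√(Δφ²+q²Δλ²) = 10890.7 km
Excess = 10890.7 − 9089.8 = 1800.9 ≈ 1801 km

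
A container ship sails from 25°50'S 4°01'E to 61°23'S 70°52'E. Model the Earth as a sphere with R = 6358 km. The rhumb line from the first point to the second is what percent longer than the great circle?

3.1%

Great circle: σ = 0.9860 rad → d_gc = Rσ = 6269.2 km
Rhumb: Δφ = -0.6205, Δλ = +1.1668, Δψ = -0.8993, q = Δφ/Δψ = 0.6899 → d_rh = R√(Δφ²+q²Δλ²) = 6462.0 km
Excess = (6462.0 − 6269.2) / 6269.2 = 192.8 / 6269.2 = 3.08% ≈ 3.1%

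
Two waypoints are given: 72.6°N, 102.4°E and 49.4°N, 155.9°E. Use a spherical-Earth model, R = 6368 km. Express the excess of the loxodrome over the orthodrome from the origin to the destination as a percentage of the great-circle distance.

2.9%

Great circle: σ = 0.5730 rad → d_gc = Rσ = 3648.8 km
Rhumb: Δφ = -0.4049, Δλ = +0.9338, Δψ = -0.8827, q = Δφ/Δψ = 0.4587 → d_rh = R√(Δφ²+q²Δλ²) = 3753.5 km
Excess = (3753.5 − 3648.8) / 3648.8 = 104.7 / 3648.8 = 2.87% ≈ 2.9%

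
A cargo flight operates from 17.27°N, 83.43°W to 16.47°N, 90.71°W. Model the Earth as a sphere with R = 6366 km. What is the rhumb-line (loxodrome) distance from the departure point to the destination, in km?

779 km

Δψ = ln[tan(π/4+φ₂/2)/tan(π/4+φ₁/2)] = -0.0146;  Δφ = -0.0140 rad,  Δλ = -0.1271 rad
q = Δφ/Δψ = 0.9570
d = R·√(Δφ² + q²Δλ²) = 6366·0.12239 = 779 km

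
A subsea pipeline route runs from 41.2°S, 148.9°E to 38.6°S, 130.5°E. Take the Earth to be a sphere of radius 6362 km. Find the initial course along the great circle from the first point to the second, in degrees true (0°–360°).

274.4°

θ = atan2( sin Δλ·cos φ₂ ,  cos φ₁ sin φ₂ − sin φ₁ cos φ₂ cos Δλ )
  = atan2(-0.2467, +0.0190) = 274.41°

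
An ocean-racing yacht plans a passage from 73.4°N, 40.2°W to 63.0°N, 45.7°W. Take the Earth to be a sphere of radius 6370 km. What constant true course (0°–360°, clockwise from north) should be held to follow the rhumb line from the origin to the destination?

Δψ = ln[tan(π/4+φ₂/2)/tan(π/4+φ₁/2)] = -0.4982
Δλ = -0.0960 rad (taken the short way round)
course = atan2(Δλ, Δψ) = 190.91°

190.9°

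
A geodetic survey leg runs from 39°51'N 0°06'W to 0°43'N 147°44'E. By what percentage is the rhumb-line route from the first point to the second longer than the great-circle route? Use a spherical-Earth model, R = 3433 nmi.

8.3%

Great circle: σ = 2.2677 rad → d_gc = Rσ = 7784.9 nmi
Rhumb: Δφ = -0.6830, Δλ = +2.5802, Δψ = -0.7470, q = Δφ/Δψ = 0.9143 → d_rh = R√(Δφ²+q²Δλ²) = 8431.6 nmi
Excess = (8431.6 − 7784.9) / 7784.9 = 646.7 / 7784.9 = 8.31% ≈ 8.3%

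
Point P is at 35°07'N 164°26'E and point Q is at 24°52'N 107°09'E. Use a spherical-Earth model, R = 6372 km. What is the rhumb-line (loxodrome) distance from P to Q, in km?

5622 km

Rhumb course C = atan2(Δλ, Δψ) with Δψ = ln[tan(π/4+φ₂/2)/tan(π/4+φ₁/2)] = -0.2070, Δλ = -0.9998 → C = 258.30°
d = R·|Δφ| / |cos C| = 6372·0.17890 / 0.20276 = 5622 km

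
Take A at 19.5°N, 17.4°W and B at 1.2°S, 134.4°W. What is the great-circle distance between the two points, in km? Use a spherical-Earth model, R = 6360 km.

Haversine: a = sin²(Δφ/2)+cos φ₁ cos φ₂ sin²(Δλ/2) = 0.71742;  σ = 2·atan2(√a,√(1−a))
σ = 115.776° → d = Rσ = 6360·2.02066 = 12851 km

12851 km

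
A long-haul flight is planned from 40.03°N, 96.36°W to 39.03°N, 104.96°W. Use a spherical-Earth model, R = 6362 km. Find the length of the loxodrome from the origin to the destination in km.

Rhumb course C = atan2(Δλ, Δψ) with Δψ = ln[tan(π/4+φ₂/2)/tan(π/4+φ₁/2)] = -0.0226, Δλ = -0.1501 → C = 261.43°
d = R·|Δφ| / |cos C| = 6362·0.01745 / 0.14908 = 745 km

745 km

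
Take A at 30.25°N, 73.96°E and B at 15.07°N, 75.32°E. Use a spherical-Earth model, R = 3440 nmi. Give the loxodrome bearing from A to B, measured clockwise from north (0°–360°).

175.3°

Meridional parts: M(φ₁)=+0.5544, M(φ₂)=+0.2661 → ΔM = -0.2882;  Δλ = +0.0237 rad
tan C = Δλ / ΔM = -0.0823 → C = 175.29°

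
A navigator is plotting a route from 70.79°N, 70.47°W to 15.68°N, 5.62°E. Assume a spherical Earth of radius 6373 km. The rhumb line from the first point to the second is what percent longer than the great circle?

Great circle: σ = 1.2330 rad → d_gc = Rσ = 7858.2 km
Rhumb: Δφ = -0.9619, Δλ = +1.3280, Δψ = -1.4994, q = Δφ/Δψ = 0.6415 → d_rh = R√(Δφ²+q²Δλ²) = 8188.6 km
Excess = (8188.6 − 7858.2) / 7858.2 = 330.4 / 7858.2 = 4.20% ≈ 4.2%

4.2%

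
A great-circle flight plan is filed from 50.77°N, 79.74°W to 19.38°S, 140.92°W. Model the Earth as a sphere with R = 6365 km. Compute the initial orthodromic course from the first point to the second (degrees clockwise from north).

235.8°

N = sin Δλ·cos φ₂ = -0.8265;  D = cos φ₁ sin φ₂ − sin φ₁ cos φ₂ cos Δλ = -0.5621
initial course = atan2(N, D) = 235.78°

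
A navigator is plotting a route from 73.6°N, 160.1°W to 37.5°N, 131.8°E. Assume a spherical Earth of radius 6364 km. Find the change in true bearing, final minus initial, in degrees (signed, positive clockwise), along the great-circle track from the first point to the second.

Initial bearing θ₁ = atan2(sin Δλ cos φ₂, cos φ₁ sin φ₂ − sin φ₁ cos φ₂ cos Δλ) = 261.35°
Final bearing θ₂ = (initial bearing from the destination back to the start) + 180° = 200.60°
Δθ = θ₂ − θ₁ = -60.7°

-60.7°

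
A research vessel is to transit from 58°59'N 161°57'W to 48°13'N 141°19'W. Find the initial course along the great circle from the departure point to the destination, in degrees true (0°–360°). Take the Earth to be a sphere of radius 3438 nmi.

N = sin Δλ·cos φ₂ = +0.2348;  D = cos φ₁ sin φ₂ − sin φ₁ cos φ₂ cos Δλ = -0.1502
initial course = atan2(N, D) = 122.60°

122.6°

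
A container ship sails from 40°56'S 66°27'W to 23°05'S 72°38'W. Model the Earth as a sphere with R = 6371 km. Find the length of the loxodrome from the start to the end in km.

2068 km

Δψ = ln[tan(π/4+φ₂/2)/tan(π/4+φ₁/2)] = +0.3701;  Δφ = +0.3115 rad,  Δλ = -0.1079 rad
q = Δφ/Δψ = 0.8418
d = R·√(Δφ² + q²Δλ²) = 6371·0.32452 = 2068 km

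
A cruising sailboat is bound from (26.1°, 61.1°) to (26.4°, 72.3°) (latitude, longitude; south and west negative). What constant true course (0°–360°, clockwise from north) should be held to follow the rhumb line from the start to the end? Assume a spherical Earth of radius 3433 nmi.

Δψ = ln[tan(π/4+φ₂/2)/tan(π/4+φ₁/2)] = +0.0058
Δλ = +0.1955 rad (taken the short way round)
course = atan2(Δλ, Δψ) = 88.29°

88.3°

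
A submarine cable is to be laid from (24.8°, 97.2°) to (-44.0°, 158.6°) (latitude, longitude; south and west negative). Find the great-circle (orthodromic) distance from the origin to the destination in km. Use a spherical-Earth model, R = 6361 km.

Haversine: a = sin²(Δφ/2)+cos φ₁ cos φ₂ sin²(Δλ/2) = 0.48939;  σ = 2·atan2(√a,√(1−a))
σ = 88.785° → d = Rσ = 6361·1.54958 = 9857 km

9857 km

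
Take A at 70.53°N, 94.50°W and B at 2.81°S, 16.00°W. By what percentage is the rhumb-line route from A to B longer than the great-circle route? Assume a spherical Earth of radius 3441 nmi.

Great circle: σ = 1.5506 rad → d_gc = Rσ = 5335.8 nmi
Rhumb: Δφ = -1.2800, Δλ = +1.3701, Δψ = -1.8119, q = Δφ/Δψ = 0.7065 → d_rh = R√(Δφ²+q²Δλ²) = 5522.1 nmi
Excess = (5522.1 − 5335.8) / 5335.8 = 186.3 / 5335.8 = 3.49% ≈ 3.5%

3.5%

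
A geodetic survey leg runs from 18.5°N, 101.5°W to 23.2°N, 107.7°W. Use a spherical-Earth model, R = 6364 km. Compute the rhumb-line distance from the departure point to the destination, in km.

828 km

Δψ = ln[tan(π/4+φ₂/2)/tan(π/4+φ₁/2)] = +0.0878;  Δφ = +0.0820 rad,  Δλ = -0.1082 rad
q = Δφ/Δψ = 0.9342
d = R·√(Δφ² + q²Δλ²) = 6364·0.13018 = 828 km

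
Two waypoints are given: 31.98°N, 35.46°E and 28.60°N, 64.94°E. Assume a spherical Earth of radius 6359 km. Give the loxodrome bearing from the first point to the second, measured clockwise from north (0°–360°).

97.6°

Δψ = ln[tan(π/4+φ₂/2)/tan(π/4+φ₁/2)] = -0.0683
Δλ = +0.5145 rad (taken the short way round)
course = atan2(Δλ, Δψ) = 97.57°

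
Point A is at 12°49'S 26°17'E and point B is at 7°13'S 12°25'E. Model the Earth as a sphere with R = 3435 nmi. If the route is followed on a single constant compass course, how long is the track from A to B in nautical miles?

Rhumb course C = atan2(Δλ, Δψ) with Δψ = ln[tan(π/4+φ₂/2)/tan(π/4+φ₁/2)] = +0.0993, Δλ = -0.2420 → C = 292.31°
d = R·|Δφ| / |cos C| = 3435·0.09774 / 0.37957 = 885 nmi

885 nmi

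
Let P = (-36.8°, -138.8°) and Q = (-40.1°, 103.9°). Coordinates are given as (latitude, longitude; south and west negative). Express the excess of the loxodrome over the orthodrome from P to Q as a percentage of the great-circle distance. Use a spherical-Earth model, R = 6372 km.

Great circle: σ = 1.4657 rad → d_gc = Rσ = 9339.3 km
Rhumb: Δφ = -0.0576, Δλ = -2.0473, Δψ = -0.0736, q = Δφ/Δψ = 0.7829 → d_rh = R√(Δφ²+q²Δλ²) = 10219.8 km
Excess = (10219.8 − 9339.3) / 9339.3 = 880.5 / 9339.3 = 9.43% ≈ 9.4%

9.4%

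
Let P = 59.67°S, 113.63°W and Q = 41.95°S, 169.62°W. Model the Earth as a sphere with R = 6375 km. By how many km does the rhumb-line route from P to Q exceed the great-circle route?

Great circle: cos σ = sin φ₁ sin φ₂ + cos φ₁ cos φ₂ cos Δλ,  σ = 0.6648 rad → d_gc = 4237.9 km
Rhumb line: Δψ = +0.4975, q = Δφ/Δψ = 0.6217, d_rh = R√(Δφ²+q²Δλ²) = 4345.7 km
Excess = 4345.7 − 4237.9 = 107.8 ≈ 108 km

108 km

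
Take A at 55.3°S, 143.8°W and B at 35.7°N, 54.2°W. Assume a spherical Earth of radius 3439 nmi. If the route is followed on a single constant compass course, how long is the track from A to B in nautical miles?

Rhumb course C = atan2(Δλ, Δψ) with Δψ = ln[tan(π/4+φ₂/2)/tan(π/4+φ₁/2)] = +1.8312, Δλ = +1.5638 → C = 40.50°
d = R·|Δφ| / |cos C| = 3439·1.58825 / 0.76044 = 7183 nmi

7183 nmi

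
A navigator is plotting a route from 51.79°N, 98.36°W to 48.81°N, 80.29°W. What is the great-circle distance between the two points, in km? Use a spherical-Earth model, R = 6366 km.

cos σ = sin φ₁ sin φ₂ + cos φ₁ cos φ₂ cos Δλ
      = sin(51.79°)sin(48.81°) + cos(51.79°)cos(48.81°)cos(18.07°) = 0.9786
σ = 11.887° → d = Rσ = 6366·0.20746 = 1321 km

1321 km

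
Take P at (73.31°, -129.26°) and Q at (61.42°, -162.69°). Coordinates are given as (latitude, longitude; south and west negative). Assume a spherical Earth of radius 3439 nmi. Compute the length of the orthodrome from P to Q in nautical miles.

cos σ = sin φ₁ sin φ₂ + cos φ₁ cos φ₂ cos Δλ
      = sin(73.31°)sin(61.42°) + cos(73.31°)cos(61.42°)cos(-33.43°) = 0.9558
σ = 17.096° → d = Rσ = 3439·0.29838 = 1026 nmi

1026 nmi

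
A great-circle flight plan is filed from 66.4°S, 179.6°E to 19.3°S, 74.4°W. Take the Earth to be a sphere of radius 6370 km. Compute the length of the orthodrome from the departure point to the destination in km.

Haversine: a = sin²(Δφ/2)+cos φ₁ cos φ₂ sin²(Δλ/2) = 0.40064;  σ = 2·atan2(√a,√(1−a))
σ = 78.538° → d = Rσ = 6370·1.37074 = 8732 km

8732 km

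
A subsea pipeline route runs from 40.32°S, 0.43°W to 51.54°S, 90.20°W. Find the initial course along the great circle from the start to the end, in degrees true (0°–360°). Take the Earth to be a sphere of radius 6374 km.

226.2°

N = sin Δλ·cos φ₂ = -0.6220;  D = cos φ₁ sin φ₂ − sin φ₁ cos φ₂ cos Δλ = -0.5954
initial course = atan2(N, D) = 226.25°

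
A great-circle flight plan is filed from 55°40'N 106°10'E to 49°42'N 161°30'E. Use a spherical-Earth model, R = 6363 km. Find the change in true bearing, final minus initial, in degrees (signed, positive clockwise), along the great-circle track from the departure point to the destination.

Initial bearing θ₁ = atan2(sin Δλ cos φ₂, cos φ₁ sin φ₂ − sin φ₁ cos φ₂ cos Δλ) = 76.64°
Final bearing θ₂ = (initial bearing from the destination back to the start) + 180° = 121.96°
Δθ = θ₂ − θ₁ = +45.3°

+45.3°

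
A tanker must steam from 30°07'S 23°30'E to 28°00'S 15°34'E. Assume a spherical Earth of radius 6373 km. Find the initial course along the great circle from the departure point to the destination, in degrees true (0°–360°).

θ = atan2( sin Δλ·cos φ₂ ,  cos φ₁ sin φ₂ − sin φ₁ cos φ₂ cos Δλ )
  = atan2(-0.1219, +0.0327) = 285.02°

285.0°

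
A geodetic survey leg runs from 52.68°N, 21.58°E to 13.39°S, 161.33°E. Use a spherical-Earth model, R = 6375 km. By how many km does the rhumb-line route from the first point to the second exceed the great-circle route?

Great circle: cos σ = sin φ₁ sin φ₂ + cos φ₁ cos φ₂ cos Δλ,  σ = 2.2579 rad → d_gc = 14394.2 km
Rhumb line: Δψ = -1.3214, q = Δφ/Δψ = 0.8726, d_rh = R√(Δφ²+q²Δλ²) = 15432.2 km
Excess = 15432.2 − 14394.2 = 1038.0 ≈ 1038 km

1038 km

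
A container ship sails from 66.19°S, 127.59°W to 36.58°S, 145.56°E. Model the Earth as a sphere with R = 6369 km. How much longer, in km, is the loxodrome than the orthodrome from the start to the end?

Great circle: cos σ = sin φ₁ sin φ₂ + cos φ₁ cos φ₂ cos Δλ,  σ = 0.9727 rad → d_gc = 6195.4 km
Rhumb line: Δψ = +0.8699, q = Δφ/Δψ = 0.5941, d_rh = R√(Δφ²+q²Δλ²) = 6612.8 km
Excess = 6612.8 − 6195.4 = 417.4 ≈ 417 km

417 km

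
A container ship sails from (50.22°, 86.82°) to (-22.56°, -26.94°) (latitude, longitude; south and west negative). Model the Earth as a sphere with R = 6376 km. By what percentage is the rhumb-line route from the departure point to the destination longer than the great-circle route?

Great circle: σ = 2.1328 rad → d_gc = Rσ = 13598.9 km
Rhumb: Δφ = -1.2703, Δλ = -1.9855, Δψ = -1.4210, q = Δφ/Δψ = 0.8939 → d_rh = R√(Δφ²+q²Δλ²) = 13916.1 km
Excess = (13916.1 − 13598.9) / 13598.9 = 317.2 / 13598.9 = 2.33% ≈ 2.3%

2.3%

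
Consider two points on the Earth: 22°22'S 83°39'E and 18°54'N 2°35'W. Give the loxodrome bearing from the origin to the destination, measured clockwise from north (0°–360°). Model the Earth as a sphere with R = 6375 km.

296.1°

Δψ = ln[tan(π/4+φ₂/2)/tan(π/4+φ₁/2)] = +0.7367
Δλ = -1.5051 rad (taken the short way round)
course = atan2(Δλ, Δψ) = 296.08°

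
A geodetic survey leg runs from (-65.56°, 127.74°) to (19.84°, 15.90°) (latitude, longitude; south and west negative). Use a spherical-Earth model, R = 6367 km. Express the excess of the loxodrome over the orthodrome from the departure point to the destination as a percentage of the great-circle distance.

Great circle: σ = 2.0418 rad → d_gc = Rσ = 13000.0 km
Rhumb: Δφ = +1.4905, Δλ = -1.9520, Δψ = +1.8832, q = Δφ/Δψ = 0.7915 → d_rh = R√(Δφ²+q²Δλ²) = 13668.1 km
Excess = (13668.1 − 13000.0) / 13000.0 = 668.1 / 13000.0 = 5.14% ≈ 5.1%

5.1%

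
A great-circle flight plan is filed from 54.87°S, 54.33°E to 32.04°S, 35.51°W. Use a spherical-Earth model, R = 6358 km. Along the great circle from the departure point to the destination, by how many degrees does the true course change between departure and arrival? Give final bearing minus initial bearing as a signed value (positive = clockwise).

Initial bearing θ₁ = atan2(sin Δλ cos φ₂, cos φ₁ sin φ₂ − sin φ₁ cos φ₂ cos Δλ) = 250.31°
Final bearing θ₂ = (initial bearing from the destination back to the start) + 180° = 320.27°
Δθ = θ₂ − θ₁ = +70.0°

+70.0°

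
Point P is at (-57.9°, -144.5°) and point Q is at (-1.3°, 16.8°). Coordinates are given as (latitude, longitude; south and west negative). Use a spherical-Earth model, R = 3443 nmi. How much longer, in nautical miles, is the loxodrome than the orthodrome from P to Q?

Great circle: cos σ = sin φ₁ sin φ₂ + cos φ₁ cos φ₂ cos Δλ,  σ = 2.0760 rad → d_gc = 7147.7 nmi
Rhumb line: Δψ = +1.2232, q = Δφ/Δψ = 0.8076, d_rh = R√(Δφ²+q²Δλ²) = 8535.0 nmi
Excess = 8535.0 − 7147.7 = 1387.3 ≈ 1387 nmi

1387 nmi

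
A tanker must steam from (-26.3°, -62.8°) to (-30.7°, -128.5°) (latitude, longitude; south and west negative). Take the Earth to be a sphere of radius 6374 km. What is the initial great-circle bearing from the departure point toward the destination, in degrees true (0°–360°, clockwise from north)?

249.0°

N = sin Δλ·cos φ₂ = -0.7837;  D = cos φ₁ sin φ₂ − sin φ₁ cos φ₂ cos Δλ = -0.3009
initial course = atan2(N, D) = 248.99°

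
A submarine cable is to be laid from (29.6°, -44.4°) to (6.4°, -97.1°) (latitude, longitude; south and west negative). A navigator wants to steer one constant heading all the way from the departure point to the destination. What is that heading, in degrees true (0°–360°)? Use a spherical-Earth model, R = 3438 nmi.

Meridional parts: M(φ₁)=+0.5413, M(φ₂)=+0.1119 → ΔM = -0.4293;  Δλ = -0.9198 rad
tan C = Δλ / ΔM = +2.1424 → C = 244.98°

245.0°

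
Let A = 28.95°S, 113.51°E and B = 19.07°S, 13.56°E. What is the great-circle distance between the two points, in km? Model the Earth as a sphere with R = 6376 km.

9918 km

Haversine: a = sin²(Δφ/2)+cos φ₁ cos φ₂ sin²(Δλ/2) = 0.49238;  σ = 2·atan2(√a,√(1−a))
σ = 89.126° → d = Rσ = 6376·1.55555 = 9918 km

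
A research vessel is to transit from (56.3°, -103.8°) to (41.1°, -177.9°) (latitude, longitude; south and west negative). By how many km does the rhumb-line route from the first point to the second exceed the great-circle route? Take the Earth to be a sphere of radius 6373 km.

Great circle: cos σ = sin φ₁ sin φ₂ + cos φ₁ cos φ₂ cos Δλ,  σ = 0.8480 rad → d_gc = 5404.6 km
Rhumb line: Δψ = -0.4063, q = Δφ/Δψ = 0.6530, d_rh = R√(Δφ²+q²Δλ²) = 5641.3 km
Excess = 5641.3 − 5404.6 = 236.7 ≈ 237 km

237 km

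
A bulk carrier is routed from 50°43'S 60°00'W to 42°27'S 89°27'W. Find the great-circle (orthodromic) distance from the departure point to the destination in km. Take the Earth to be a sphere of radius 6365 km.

cos σ = sin φ₁ sin φ₂ + cos φ₁ cos φ₂ cos Δλ
      = sin(-50.72°)sin(-42.45°) + cos(-50.72°)cos(-42.45°)cos(-29.45°) = 0.9292
σ = 21.683° → d = Rσ = 6365·0.37844 = 2409 km

2409 km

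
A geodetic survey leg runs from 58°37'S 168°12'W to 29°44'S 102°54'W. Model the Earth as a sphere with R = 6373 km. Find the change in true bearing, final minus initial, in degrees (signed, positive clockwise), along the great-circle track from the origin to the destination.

-49.5°

Initial bearing θ₁ = atan2(sin Δλ cos φ₂, cos φ₁ sin φ₂ − sin φ₁ cos φ₂ cos Δλ) = 86.27°
Final bearing θ₂ = (initial bearing from the destination back to the start) + 180° = 36.76°
Δθ = θ₂ − θ₁ = -49.5°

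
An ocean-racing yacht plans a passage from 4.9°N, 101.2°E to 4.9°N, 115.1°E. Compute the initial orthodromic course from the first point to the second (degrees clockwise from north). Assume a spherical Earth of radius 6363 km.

89.4°

N = sin Δλ·cos φ₂ = +0.2394;  D = cos φ₁ sin φ₂ − sin φ₁ cos φ₂ cos Δλ = +0.0025
initial course = atan2(N, D) = 89.40°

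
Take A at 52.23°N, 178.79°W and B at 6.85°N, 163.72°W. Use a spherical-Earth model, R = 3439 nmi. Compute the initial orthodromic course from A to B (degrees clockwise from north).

N = sin Δλ·cos φ₂ = +0.2581;  D = cos φ₁ sin φ₂ − sin φ₁ cos φ₂ cos Δλ = -0.6848
initial course = atan2(N, D) = 159.35°

159.3°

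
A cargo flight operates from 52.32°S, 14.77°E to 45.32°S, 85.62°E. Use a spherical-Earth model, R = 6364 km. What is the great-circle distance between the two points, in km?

5029 km

cos σ = sin φ₁ sin φ₂ + cos φ₁ cos φ₂ cos Δλ
      = sin(-52.32°)sin(-45.32°) + cos(-52.32°)cos(-45.32°)cos(70.85°) = 0.7037
σ = 45.272° → d = Rσ = 6364·0.79015 = 5029 km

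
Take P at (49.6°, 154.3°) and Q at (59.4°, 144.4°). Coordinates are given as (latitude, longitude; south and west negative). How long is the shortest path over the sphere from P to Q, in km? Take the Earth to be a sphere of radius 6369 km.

Haversine: a = sin²(Δφ/2)+cos φ₁ cos φ₂ sin²(Δλ/2) = 0.00975;  σ = 2·atan2(√a,√(1−a))
σ = 11.335° → d = Rσ = 6369·0.19783 = 1260 km

1260 km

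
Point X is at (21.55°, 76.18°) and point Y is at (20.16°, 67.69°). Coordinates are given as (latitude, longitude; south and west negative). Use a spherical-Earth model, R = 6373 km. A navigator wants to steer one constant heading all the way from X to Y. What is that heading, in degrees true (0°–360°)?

260.1°

Δψ = ln[tan(π/4+φ₂/2)/tan(π/4+φ₁/2)] = -0.0260
Δλ = -0.1482 rad (taken the short way round)
course = atan2(Δλ, Δψ) = 260.06°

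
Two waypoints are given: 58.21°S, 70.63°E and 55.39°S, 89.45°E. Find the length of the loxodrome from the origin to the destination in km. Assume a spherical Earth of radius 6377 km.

Δψ = ln[tan(π/4+φ₂/2)/tan(π/4+φ₁/2)] = +0.0899;  Δφ = +0.0492 rad,  Δλ = +0.3285 rad
q = Δφ/Δψ = 0.5472
d = R·√(Δφ² + q²Δλ²) = 6377·0.18637 = 1188 km

1188 km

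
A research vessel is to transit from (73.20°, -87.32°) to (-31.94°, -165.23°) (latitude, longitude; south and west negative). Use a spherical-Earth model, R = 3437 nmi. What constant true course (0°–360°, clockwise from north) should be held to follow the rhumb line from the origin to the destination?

Δψ = ln[tan(π/4+φ₂/2)/tan(π/4+φ₁/2)] = -2.5016
Δλ = -1.3598 rad (taken the short way round)
course = atan2(Δλ, Δψ) = 208.53°

208.5°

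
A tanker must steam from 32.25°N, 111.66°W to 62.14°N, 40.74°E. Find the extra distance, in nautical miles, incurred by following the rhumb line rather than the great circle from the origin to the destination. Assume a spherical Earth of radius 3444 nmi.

Great circle: cos σ = sin φ₁ sin φ₂ + cos φ₁ cos φ₂ cos Δλ,  σ = 1.4490 rad → d_gc = 4990.3 nmi
Rhumb line: Δψ = +0.7990, q = Δφ/Δψ = 0.6529, d_rh = R√(Δφ²+q²Δλ²) = 6245.0 nmi
Excess = 6245.0 − 4990.3 = 1254.7 ≈ 1255 nmi

1255 nmi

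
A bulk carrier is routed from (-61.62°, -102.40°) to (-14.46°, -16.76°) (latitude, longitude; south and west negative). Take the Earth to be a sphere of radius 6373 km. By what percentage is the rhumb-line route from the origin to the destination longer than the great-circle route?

4.5%

Great circle: σ = 1.3133 rad → d_gc = Rσ = 8369.5 km
Rhumb: Δφ = +0.8231, Δλ = +1.4947, Δψ = +1.1198, q = Δφ/Δψ = 0.7350 → d_rh = R√(Δφ²+q²Δλ²) = 8748.5 km
Excess = (8748.5 − 8369.5) / 8369.5 = 379.0 / 8369.5 = 4.53% ≈ 4.5%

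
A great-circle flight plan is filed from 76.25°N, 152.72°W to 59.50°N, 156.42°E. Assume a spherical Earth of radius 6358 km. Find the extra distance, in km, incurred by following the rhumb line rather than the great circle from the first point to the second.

76 km

Great circle: cos σ = sin φ₁ sin φ₂ + cos φ₁ cos φ₂ cos Δλ,  σ = 0.4200 rad → d_gc = 2670.4 km
Rhumb line: Δψ = -0.8159, q = Δφ/Δψ = 0.3583, d_rh = R√(Δφ²+q²Δλ²) = 2746.7 km
Excess = 2746.7 − 2670.4 = 76.3 ≈ 76 km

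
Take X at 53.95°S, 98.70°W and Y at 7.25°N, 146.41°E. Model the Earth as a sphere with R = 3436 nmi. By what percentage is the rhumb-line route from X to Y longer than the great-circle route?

4.9%

Great circle: σ = 1.9260 rad → d_gc = Rσ = 6617.6 nmi
Rhumb: Δφ = +1.0681, Δλ = -2.0052, Δψ = +1.2496, q = Δφ/Δψ = 0.8548 → d_rh = R√(Δφ²+q²Δλ²) = 6939.5 nmi
Excess = (6939.5 − 6617.6) / 6617.6 = 321.9 / 6617.6 = 4.86% ≈ 4.9%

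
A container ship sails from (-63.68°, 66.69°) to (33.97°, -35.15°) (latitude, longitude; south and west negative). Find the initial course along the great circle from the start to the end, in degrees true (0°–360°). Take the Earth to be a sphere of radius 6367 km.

276.7°

θ = atan2( sin Δλ·cos φ₂ ,  cos φ₁ sin φ₂ − sin φ₁ cos φ₂ cos Δλ )
  = atan2(-0.8117, +0.0952) = 276.69°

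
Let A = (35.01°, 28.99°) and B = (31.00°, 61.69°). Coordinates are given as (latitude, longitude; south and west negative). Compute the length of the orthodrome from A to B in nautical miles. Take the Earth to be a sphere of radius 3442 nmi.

1657 nmi

cos σ = sin φ₁ sin φ₂ + cos φ₁ cos φ₂ cos Δλ
      = sin(35.01°)sin(31.00°) + cos(35.01°)cos(31.00°)cos(32.70°) = 0.8863
σ = 27.590° → d = Rσ = 3442·0.48154 = 1657 nmi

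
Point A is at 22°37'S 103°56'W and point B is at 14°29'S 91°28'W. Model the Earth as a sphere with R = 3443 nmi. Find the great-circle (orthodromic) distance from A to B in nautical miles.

861 nmi

cos σ = sin φ₁ sin φ₂ + cos φ₁ cos φ₂ cos Δλ
      = sin(-22.62°)sin(-14.48°) + cos(-22.62°)cos(-14.48°)cos(12.47°) = 0.9689
σ = 14.334° → d = Rσ = 3443·0.25018 = 861 nmi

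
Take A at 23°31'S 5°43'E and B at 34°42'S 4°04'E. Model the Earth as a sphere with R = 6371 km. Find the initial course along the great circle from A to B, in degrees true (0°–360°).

θ = atan2( sin Δλ·cos φ₂ ,  cos φ₁ sin φ₂ − sin φ₁ cos φ₂ cos Δλ )
  = atan2(-0.0237, -0.1941) = 186.95°

187.0°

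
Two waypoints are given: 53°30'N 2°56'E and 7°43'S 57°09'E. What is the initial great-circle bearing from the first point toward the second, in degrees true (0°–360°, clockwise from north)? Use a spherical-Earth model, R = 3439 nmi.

124.2°

θ = atan2( sin Δλ·cos φ₂ ,  cos φ₁ sin φ₂ − sin φ₁ cos φ₂ cos Δλ )
  = atan2(+0.8039, -0.5456) = 124.17°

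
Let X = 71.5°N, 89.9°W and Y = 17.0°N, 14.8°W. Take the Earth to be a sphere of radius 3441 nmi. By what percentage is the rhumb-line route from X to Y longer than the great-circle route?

4.2%

Great circle: σ = 1.2076 rad → d_gc = Rσ = 4155.3 nmi
Rhumb: Δφ = -0.9512, Δλ = +1.3107, Δψ = -1.5137, q = Δφ/Δψ = 0.6284 → d_rh = R√(Δφ²+q²Δλ²) = 4329.7 nmi
Excess = (4329.7 − 4155.3) / 4155.3 = 174.4 / 4155.3 = 4.20% ≈ 4.2%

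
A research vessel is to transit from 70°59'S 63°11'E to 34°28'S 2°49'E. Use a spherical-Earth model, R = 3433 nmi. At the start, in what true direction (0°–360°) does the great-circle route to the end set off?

285.7°

N = sin Δλ·cos φ₂ = -0.7166;  D = cos φ₁ sin φ₂ − sin φ₁ cos φ₂ cos Δλ = +0.2010
initial course = atan2(N, D) = 285.67°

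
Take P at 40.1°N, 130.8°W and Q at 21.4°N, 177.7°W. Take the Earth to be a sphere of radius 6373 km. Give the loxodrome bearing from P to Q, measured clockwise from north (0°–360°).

244.9°

Δψ = ln[tan(π/4+φ₂/2)/tan(π/4+φ₁/2)] = -0.3827
Δλ = -0.8186 rad (taken the short way round)
course = atan2(Δλ, Δψ) = 244.94°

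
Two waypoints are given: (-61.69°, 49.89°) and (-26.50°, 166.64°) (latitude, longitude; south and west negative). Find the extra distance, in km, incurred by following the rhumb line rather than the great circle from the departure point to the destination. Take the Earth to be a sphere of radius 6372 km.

994 km

Great circle: cos σ = sin φ₁ sin φ₂ + cos φ₁ cos φ₂ cos Δλ,  σ = 1.3676 rad → d_gc = 8714.3 km
Rhumb line: Δψ = +0.8976, q = Δφ/Δψ = 0.6843, d_rh = R√(Δφ²+q²Δλ²) = 9708.3 km
Excess = 9708.3 − 8714.3 = 994.0 ≈ 994 km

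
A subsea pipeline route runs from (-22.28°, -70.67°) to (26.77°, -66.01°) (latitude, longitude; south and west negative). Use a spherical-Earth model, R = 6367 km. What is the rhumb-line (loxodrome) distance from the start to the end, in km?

Δψ = ln[tan(π/4+φ₂/2)/tan(π/4+φ₁/2)] = +0.8843;  Δφ = +0.8561 rad,  Δλ = +0.0813 rad
q = Δφ/Δψ = 0.9681
d = R·√(Δφ² + q²Δλ²) = 6367·0.85970 = 5474 km

5474 km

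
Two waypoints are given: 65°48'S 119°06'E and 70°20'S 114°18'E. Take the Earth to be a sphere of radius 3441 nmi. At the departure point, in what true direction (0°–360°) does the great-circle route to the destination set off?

N = sin Δλ·cos φ₂ = -0.0282;  D = cos φ₁ sin φ₂ − sin φ₁ cos φ₂ cos Δλ = -0.0801
initial course = atan2(N, D) = 199.37°

199.4°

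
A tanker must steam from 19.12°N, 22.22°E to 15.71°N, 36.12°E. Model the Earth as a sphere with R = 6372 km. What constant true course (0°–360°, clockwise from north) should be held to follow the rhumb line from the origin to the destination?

104.4°

Meridional parts: M(φ₁)=+0.3401, M(φ₂)=+0.2777 → ΔM = -0.0624;  Δλ = +0.2426 rad
tan C = Δλ / ΔM = -3.8887 → C = 104.42°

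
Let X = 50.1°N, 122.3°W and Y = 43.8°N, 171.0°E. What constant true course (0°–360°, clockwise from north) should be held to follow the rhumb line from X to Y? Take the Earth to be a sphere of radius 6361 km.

262.1°

Meridional parts: M(φ₁)=+1.0134, M(φ₂)=+0.8521 → ΔM = -0.1613;  Δλ = -1.1641 rad
tan C = Δλ / ΔM = +7.2153 → C = 262.11°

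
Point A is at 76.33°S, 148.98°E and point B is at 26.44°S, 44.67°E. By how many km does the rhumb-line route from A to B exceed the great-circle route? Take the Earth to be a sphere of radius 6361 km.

758 km

Great circle: cos σ = sin φ₁ sin φ₂ + cos φ₁ cos φ₂ cos Δλ,  σ = 1.1806 rad → d_gc = 7510.0 km
Rhumb line: Δψ = +1.6426, q = Δφ/Δψ = 0.5301, d_rh = R√(Δφ²+q²Δλ²) = 8268.1 km
Excess = 8268.1 − 7510.0 = 758.1 ≈ 758 km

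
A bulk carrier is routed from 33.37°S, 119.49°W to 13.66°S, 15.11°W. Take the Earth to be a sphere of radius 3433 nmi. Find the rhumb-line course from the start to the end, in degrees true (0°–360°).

Δψ = ln[tan(π/4+φ₂/2)/tan(π/4+φ₁/2)] = +0.3777
Δλ = +1.8218 rad (taken the short way round)
course = atan2(Δλ, Δψ) = 78.29°

78.3°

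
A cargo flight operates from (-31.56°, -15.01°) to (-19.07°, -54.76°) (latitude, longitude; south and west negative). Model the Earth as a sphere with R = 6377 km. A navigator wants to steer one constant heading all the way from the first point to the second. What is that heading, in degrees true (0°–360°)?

Δψ = ln[tan(π/4+φ₂/2)/tan(π/4+φ₁/2)] = +0.2418
Δλ = -0.6938 rad (taken the short way round)
course = atan2(Δλ, Δψ) = 289.22°

289.2°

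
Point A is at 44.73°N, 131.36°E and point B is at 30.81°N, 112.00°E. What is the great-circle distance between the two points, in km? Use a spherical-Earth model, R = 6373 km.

2290 km

Haversine: a = sin²(Δφ/2)+cos φ₁ cos φ₂ sin²(Δλ/2) = 0.03193;  σ = 2·atan2(√a,√(1−a))
σ = 20.588° → d = Rσ = 6373·0.35934 = 2290 km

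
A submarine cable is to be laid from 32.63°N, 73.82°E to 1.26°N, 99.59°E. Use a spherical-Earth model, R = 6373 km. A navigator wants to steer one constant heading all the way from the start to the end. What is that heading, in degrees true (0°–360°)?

Meridional parts: M(φ₁)=+0.6030, M(φ₂)=+0.0220 → ΔM = -0.5811;  Δλ = +0.4498 rad
tan C = Δλ / ΔM = -0.7741 → C = 142.26°

142.3°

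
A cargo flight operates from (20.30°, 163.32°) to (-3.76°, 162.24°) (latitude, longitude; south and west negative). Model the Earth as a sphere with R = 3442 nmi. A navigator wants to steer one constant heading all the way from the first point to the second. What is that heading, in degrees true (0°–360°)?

182.5°

Δψ = ln[tan(π/4+φ₂/2)/tan(π/4+φ₁/2)] = -0.4276
Δλ = -0.0188 rad (taken the short way round)
course = atan2(Δλ, Δψ) = 182.52°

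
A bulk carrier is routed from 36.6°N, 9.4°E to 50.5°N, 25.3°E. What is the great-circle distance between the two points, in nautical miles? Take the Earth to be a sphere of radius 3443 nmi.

1080 nmi

cos σ = sin φ₁ sin φ₂ + cos φ₁ cos φ₂ cos Δλ
      = sin(36.60°)sin(50.50°) + cos(36.60°)cos(50.50°)cos(15.90°) = 0.9512
σ = 17.977° → d = Rσ = 3443·0.31376 = 1080 nmi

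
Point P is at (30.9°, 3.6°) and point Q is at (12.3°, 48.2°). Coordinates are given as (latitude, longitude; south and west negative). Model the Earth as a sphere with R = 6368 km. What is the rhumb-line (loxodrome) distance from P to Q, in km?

Rhumb course C = atan2(Δλ, Δψ) with Δψ = ln[tan(π/4+φ₂/2)/tan(π/4+φ₁/2)] = -0.3512, Δλ = +0.7784 → C = 114.28°
d = R·|Δφ| / |cos C| = 6368·0.32463 / 0.41124 = 5027 km

5027 km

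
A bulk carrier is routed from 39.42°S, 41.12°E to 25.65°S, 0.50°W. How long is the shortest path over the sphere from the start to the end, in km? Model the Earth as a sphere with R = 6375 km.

4150 km

Haversine: a = sin²(Δφ/2)+cos φ₁ cos φ₂ sin²(Δλ/2) = 0.10227;  σ = 2·atan2(√a,√(1−a))
σ = 37.301° → d = Rσ = 6375·0.65102 = 4150 km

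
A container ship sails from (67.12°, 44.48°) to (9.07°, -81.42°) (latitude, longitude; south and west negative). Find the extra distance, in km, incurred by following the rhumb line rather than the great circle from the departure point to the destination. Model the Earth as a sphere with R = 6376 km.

1268 km

Great circle: cos σ = sin φ₁ sin φ₂ + cos φ₁ cos φ₂ cos Δλ,  σ = 1.6508 rad → d_gc = 10525.3 km
Rhumb line: Δψ = -1.4387, q = Δφ/Δψ = 0.7042, d_rh = R√(Δφ²+q²Δλ²) = 11792.9 km
Excess = 11792.9 − 10525.3 = 1267.6 ≈ 1268 km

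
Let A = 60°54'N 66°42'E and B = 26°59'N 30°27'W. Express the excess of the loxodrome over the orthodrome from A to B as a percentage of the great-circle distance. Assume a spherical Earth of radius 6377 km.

Great circle: σ = 1.2212 rad → d_gc = Rσ = 7787.6 km
Rhumb: Δφ = -0.5920, Δλ = -1.6956, Δψ = -0.8594, q = Δφ/Δψ = 0.6888 → d_rh = R√(Δφ²+q²Δλ²) = 8349.7 km
Excess = (8349.7 − 7787.6) / 7787.6 = 562.1 / 7787.6 = 7.22% ≈ 7.2%

7.2%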